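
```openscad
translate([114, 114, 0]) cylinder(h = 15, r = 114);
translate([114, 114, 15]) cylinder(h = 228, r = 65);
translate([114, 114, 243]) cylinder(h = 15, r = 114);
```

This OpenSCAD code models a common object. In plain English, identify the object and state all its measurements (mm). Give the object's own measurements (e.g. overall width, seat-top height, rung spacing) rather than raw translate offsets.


A spool: two coaxial disc flanges of radius 114 mm and thickness 15 mm, joined by a core cylinder of radius 65 mm and height 228 mm. The lower flange rests on z = 0 and the three cylinders share a vertical axis.


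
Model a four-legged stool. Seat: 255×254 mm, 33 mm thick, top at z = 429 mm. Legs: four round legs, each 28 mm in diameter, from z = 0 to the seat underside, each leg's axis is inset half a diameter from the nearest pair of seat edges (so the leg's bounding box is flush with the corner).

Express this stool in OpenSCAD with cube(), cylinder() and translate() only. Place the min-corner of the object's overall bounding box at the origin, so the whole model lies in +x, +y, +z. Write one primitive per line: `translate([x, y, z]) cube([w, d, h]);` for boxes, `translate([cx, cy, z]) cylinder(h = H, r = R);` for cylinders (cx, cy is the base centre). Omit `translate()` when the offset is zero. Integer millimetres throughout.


translate([0, 0, 396]) cube([255, 254, 33]);
translate([14, 14, 0]) cylinder(h = 396, r = 14);
translate([241, 14, 0]) cylinder(h = 396, r = 14);
translate([14, 240, 0]) cylinder(h = 396, r = 14);
translate([241, 240, 0]) cylinder(h = 396, r = 14);


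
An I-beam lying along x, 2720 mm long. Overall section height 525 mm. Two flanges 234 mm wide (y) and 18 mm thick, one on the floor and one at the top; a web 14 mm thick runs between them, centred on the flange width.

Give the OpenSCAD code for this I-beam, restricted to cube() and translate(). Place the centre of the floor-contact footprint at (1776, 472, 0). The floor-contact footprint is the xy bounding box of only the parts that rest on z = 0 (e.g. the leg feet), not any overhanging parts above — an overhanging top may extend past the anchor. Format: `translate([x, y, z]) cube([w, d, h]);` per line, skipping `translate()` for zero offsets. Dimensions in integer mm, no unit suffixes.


translate([416, 355, 0]) cube([2720, 234, 18]);
translate([416, 465, 18]) cube([2720, 14, 489]);
translate([416, 355, 507]) cube([2720, 234, 18]);


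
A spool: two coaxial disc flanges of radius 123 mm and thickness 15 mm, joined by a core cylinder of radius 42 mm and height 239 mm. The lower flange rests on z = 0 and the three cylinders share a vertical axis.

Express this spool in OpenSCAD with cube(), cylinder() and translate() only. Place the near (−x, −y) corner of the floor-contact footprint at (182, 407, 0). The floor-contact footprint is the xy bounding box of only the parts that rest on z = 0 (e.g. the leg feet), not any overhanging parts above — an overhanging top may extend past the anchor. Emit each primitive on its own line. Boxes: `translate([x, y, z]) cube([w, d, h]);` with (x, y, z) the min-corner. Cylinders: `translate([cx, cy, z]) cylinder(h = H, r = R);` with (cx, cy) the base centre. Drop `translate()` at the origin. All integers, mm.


translate([305, 530, 0]) cylinder(h = 15, r = 123);
translate([305, 530, 15]) cylinder(h = 239, r = 42);
translate([305, 530, 254]) cylinder(h = 15, r = 123);


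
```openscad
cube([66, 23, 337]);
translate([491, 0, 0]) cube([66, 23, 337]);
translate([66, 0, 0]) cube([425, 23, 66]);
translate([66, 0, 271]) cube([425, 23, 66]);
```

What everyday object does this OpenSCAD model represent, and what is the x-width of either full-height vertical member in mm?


A picture frame. The border width is 66 mm.

Four thin pieces enclosing a rectangular opening — a picture frame. The two full-height stiles are 337 mm tall; the top rail sits at z = 271 and is 66 mm tall, so the border above the opening is 337 − 271 = 66 mm, matching the stile x-width.


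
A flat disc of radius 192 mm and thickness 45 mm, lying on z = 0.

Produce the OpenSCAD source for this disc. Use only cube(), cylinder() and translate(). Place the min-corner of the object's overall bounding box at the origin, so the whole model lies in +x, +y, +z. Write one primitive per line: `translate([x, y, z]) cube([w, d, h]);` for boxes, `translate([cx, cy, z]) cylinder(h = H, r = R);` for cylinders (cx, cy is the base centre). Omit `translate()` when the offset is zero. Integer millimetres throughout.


translate([192, 192, 0]) cylinder(h = 45, r = 192);


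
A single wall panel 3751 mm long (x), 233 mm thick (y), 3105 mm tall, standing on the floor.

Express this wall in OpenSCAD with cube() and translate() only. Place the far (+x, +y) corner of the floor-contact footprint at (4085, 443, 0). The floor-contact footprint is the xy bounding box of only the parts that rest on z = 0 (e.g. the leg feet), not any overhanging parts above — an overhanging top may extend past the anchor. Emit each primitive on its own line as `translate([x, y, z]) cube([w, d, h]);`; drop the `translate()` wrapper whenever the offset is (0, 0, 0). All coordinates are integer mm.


translate([334, 210, 0]) cube([3751, 233, 3105]);


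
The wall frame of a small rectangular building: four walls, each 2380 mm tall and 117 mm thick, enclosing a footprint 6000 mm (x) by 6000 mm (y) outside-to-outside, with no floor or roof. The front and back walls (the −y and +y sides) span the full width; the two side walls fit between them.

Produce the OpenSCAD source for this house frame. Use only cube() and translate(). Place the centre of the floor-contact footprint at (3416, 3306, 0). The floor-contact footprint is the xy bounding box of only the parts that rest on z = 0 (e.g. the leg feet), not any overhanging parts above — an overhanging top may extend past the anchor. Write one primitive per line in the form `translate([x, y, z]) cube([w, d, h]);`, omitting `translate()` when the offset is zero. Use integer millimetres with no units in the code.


translate([416, 306, 0]) cube([6000, 117, 2380]);
translate([416, 6189, 0]) cube([6000, 117, 2380]);
translate([416, 423, 0]) cube([117, 5766, 2380]);
translate([6299, 423, 0]) cube([117, 5766, 2380]);


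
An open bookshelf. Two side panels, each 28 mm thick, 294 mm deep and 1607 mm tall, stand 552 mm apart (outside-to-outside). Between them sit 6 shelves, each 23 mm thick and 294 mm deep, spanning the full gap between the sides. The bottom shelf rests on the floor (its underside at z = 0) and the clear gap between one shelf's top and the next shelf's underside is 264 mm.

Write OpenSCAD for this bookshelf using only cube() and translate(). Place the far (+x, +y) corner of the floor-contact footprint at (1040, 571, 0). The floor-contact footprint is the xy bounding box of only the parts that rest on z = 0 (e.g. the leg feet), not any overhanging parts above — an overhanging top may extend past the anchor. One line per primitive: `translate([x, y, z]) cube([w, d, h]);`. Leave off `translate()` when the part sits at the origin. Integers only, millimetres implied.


translate([488, 277, 0]) cube([28, 294, 1607]);
translate([1012, 277, 0]) cube([28, 294, 1607]);
translate([516, 277, 0]) cube([496, 294, 23]);
translate([516, 277, 287]) cube([496, 294, 23]);
translate([516, 277, 574]) cube([496, 294, 23]);
translate([516, 277, 861]) cube([496, 294, 23]);
translate([516, 277, 1148]) cube([496, 294, 23]);
translate([516, 277, 1435]) cube([496, 294, 23]);


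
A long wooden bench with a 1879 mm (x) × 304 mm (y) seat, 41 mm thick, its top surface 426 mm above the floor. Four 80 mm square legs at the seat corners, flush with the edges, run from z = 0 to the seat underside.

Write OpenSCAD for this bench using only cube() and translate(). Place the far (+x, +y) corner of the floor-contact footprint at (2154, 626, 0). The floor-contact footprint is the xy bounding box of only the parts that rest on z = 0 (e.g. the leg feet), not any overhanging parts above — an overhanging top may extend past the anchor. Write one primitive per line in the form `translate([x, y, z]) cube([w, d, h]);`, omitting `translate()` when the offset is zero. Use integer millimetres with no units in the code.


translate([275, 322, 385]) cube([1879, 304, 41]);
translate([275, 322, 0]) cube([80, 80, 385]);
translate([275, 546, 0]) cube([80, 80, 385]);
translate([2074, 322, 0]) cube([80, 80, 385]);
translate([2074, 546, 0]) cube([80, 80, 385]);


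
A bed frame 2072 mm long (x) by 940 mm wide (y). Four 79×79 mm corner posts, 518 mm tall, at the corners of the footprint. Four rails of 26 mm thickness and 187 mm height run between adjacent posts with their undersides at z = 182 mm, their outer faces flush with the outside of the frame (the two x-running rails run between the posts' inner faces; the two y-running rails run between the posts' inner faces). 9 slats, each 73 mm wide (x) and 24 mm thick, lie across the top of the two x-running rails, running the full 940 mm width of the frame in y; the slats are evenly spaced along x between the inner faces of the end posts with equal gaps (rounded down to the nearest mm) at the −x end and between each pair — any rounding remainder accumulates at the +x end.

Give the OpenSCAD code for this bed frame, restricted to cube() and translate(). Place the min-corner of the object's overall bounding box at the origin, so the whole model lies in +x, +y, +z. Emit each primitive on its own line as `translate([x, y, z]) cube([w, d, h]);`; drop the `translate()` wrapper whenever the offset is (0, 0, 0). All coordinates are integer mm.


// slat z = rail_z + rail_h = 182 + 187 = 369
// slat gap = ⌊(1914 − 9·73) / 10⌋ = 125
cube([79, 79, 518]);
translate([0, 861, 0]) cube([79, 79, 518]);
translate([1993, 0, 0]) cube([79, 79, 518]);
translate([1993, 861, 0]) cube([79, 79, 518]);
translate([79, 0, 182]) cube([1914, 26, 187]);
translate([79, 914, 182]) cube([1914, 26, 187]);
translate([0, 79, 182]) cube([26, 782, 187]);
translate([2046, 79, 182]) cube([26, 782, 187]);
translate([204, 0, 369]) cube([73, 940, 24]);
translate([402, 0, 369]) cube([73, 940, 24]);
translate([600, 0, 369]) cube([73, 940, 24]);
translate([798, 0, 369]) cube([73, 940, 24]);
translate([996, 0, 369]) cube([73, 940, 24]);
translate([1194, 0, 369]) cube([73, 940, 24]);
translate([1392, 0, 369]) cube([73, 940, 24]);
translate([1590, 0, 369]) cube([73, 940, 24]);
translate([1788, 0, 369]) cube([73, 940, 24]);


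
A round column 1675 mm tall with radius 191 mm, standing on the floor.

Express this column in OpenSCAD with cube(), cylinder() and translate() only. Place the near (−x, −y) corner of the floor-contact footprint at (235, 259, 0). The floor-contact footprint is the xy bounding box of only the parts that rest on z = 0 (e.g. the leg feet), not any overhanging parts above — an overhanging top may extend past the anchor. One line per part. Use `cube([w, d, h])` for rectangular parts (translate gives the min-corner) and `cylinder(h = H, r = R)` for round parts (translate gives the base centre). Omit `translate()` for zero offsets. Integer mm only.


translate([426, 450, 0]) cylinder(h = 1675, r = 191);


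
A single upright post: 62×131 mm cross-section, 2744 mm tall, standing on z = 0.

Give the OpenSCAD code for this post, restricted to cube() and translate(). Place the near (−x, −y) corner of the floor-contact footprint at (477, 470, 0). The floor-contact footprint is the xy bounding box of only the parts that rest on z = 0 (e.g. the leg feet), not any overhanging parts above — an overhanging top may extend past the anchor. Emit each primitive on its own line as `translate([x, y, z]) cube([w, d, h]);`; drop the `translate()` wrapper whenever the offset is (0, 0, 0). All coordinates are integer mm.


translate([477, 470, 0]) cube([62, 131, 2744]);


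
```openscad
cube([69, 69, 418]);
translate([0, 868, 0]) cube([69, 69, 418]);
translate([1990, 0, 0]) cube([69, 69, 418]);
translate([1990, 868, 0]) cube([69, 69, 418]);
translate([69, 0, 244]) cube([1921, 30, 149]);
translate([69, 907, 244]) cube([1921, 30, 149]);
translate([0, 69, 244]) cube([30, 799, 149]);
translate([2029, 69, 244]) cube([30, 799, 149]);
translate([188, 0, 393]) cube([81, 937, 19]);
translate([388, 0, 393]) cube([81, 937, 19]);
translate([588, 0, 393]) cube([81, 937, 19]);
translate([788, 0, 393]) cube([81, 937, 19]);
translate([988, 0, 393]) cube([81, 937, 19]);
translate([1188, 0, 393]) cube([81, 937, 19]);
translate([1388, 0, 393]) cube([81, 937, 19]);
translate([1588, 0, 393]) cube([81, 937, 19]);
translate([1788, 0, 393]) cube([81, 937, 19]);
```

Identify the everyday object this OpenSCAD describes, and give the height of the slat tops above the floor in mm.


A bed frame. The slat-top height is 412 mm.

Four posts, four rails, and a row of slats — a bed frame. Slats sit on the rails at z = 244 + 149 = 393; with slat thickness 19, the top is 412 mm.


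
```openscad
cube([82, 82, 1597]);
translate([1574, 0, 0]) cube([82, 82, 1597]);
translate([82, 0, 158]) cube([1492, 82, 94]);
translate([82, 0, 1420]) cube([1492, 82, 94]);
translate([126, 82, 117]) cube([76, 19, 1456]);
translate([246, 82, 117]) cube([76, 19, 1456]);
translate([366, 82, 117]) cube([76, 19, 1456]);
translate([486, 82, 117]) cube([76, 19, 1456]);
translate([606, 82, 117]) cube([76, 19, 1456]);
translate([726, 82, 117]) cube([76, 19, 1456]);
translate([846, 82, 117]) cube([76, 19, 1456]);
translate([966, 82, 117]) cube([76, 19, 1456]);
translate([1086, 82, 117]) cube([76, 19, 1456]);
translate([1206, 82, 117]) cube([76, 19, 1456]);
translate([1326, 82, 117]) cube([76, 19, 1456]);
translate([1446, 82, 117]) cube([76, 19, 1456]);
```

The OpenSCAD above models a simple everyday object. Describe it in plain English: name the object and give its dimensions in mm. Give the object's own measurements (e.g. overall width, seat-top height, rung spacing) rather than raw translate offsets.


A fence section. Two 82×82 mm posts, 1597 mm tall, stand on the floor with a clear span of 1492 mm between their inner faces. Two horizontal rails of 82×94 mm section span the gap between the posts with their undersides at z = 158 mm and z = 1420 mm, flush with the posts' −y face. 12 pickets, each 76 mm wide, 19 mm thick and 1456 mm tall, are fixed to the +y face of the rails with their bottoms at z = 117 mm, spaced across the span with a 44 mm gap after the −x post and between neighbouring pickets, with 52 mm left before the +x post.


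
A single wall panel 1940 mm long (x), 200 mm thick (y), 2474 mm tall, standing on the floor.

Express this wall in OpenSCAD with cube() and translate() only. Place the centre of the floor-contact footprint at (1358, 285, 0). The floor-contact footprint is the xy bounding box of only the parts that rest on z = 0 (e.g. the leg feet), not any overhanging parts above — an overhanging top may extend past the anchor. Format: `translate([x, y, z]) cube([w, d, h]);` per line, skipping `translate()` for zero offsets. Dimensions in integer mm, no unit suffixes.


translate([388, 185, 0]) cube([1940, 200, 2474]);


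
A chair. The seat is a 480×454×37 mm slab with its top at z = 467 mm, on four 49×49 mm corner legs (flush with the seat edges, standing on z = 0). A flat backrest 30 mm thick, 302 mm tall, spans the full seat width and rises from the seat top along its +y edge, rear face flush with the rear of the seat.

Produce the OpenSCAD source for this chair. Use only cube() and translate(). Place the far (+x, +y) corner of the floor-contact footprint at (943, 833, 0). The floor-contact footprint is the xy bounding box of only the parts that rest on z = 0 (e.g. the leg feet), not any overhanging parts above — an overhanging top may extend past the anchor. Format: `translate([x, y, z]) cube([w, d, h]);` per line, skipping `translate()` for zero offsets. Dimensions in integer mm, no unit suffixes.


translate([463, 379, 430]) cube([480, 454, 37]);
translate([463, 379, 0]) cube([49, 49, 430]);
translate([894, 379, 0]) cube([49, 49, 430]);
translate([463, 784, 0]) cube([49, 49, 430]);
translate([894, 784, 0]) cube([49, 49, 430]);
translate([463, 803, 467]) cube([480, 30, 302]);


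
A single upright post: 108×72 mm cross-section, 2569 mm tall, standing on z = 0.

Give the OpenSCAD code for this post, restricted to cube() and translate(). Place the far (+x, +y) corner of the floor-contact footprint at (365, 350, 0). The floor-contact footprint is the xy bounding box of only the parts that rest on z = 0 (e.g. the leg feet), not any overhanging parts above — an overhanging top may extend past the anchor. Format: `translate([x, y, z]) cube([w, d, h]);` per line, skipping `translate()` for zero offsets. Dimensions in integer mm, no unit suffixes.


translate([257, 278, 0]) cube([108, 72, 2569]);


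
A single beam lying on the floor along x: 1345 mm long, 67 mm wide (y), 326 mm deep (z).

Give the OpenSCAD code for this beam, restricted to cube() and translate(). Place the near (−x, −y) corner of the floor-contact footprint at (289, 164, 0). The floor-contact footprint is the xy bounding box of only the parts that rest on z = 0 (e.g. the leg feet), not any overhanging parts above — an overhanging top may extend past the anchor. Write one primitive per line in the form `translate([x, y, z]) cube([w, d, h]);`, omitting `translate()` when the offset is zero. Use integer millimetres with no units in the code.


translate([289, 164, 0]) cube([1345, 67, 326]);


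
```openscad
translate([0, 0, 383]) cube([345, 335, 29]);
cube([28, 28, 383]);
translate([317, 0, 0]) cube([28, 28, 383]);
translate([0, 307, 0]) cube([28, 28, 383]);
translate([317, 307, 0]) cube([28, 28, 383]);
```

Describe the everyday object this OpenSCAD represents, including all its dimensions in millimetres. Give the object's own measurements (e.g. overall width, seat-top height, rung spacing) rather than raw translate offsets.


A four-legged stool. The seat is a 345×335×29 mm slab whose top surface is at z = 412 mm; four square legs, each 28×28 mm in cross-section, run from the floor (z = 0) to the underside of the seat, each flush with a corner of the seat.


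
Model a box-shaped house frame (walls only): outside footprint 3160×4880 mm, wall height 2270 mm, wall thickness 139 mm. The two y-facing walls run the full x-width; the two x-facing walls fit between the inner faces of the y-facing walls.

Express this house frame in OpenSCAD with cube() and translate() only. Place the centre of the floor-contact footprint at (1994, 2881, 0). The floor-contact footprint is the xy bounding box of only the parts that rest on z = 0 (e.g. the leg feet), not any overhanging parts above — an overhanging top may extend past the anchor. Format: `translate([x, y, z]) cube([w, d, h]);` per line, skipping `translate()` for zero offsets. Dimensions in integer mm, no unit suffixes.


translate([414, 441, 0]) cube([3160, 139, 2270]);
translate([414, 5182, 0]) cube([3160, 139, 2270]);
translate([414, 580, 0]) cube([139, 4602, 2270]);
translate([3435, 580, 0]) cube([139, 4602, 2270]);


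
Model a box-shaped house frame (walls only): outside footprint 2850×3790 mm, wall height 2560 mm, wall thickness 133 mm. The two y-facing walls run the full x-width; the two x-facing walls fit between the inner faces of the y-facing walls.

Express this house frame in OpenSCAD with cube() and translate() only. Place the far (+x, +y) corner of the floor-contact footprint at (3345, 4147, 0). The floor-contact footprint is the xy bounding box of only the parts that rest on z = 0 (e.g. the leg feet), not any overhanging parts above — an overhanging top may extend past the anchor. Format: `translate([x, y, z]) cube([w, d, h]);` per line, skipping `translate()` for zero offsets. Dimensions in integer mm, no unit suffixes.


translate([495, 357, 0]) cube([2850, 133, 2560]);
translate([495, 4014, 0]) cube([2850, 133, 2560]);
translate([495, 490, 0]) cube([133, 3524, 2560]);
translate([3212, 490, 0]) cube([133, 3524, 2560]);


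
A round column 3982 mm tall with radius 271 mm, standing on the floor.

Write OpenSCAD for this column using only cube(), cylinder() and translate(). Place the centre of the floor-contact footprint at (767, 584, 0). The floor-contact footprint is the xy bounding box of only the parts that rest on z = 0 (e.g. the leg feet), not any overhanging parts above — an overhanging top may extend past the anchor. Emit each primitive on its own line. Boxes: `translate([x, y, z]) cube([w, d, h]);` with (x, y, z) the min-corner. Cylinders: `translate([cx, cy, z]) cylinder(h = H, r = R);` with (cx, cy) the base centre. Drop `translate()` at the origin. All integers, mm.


translate([767, 584, 0]) cylinder(h = 3982, r = 271);


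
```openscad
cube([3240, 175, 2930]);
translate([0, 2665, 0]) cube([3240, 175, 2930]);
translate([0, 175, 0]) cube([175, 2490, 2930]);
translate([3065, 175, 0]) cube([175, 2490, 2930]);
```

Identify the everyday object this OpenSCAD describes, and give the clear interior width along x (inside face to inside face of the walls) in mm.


A house (or room) frame. The interior width is 2890 mm.

Four 2930 mm walls enclosing a rectangle with no floor or roof — a room or house frame. Outside width is 3240 mm and wall thickness is 175 mm, so the interior width is 3240 − 2 × 175 = 2890 mm.


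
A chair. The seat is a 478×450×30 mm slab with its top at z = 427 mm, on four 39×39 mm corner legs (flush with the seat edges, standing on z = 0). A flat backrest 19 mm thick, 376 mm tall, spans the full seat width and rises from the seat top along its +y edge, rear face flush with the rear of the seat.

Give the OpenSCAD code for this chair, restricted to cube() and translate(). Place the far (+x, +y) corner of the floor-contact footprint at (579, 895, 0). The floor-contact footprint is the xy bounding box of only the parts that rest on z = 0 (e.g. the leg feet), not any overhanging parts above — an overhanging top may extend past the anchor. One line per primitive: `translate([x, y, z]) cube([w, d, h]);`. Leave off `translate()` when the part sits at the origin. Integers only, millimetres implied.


// leg_h = 427 - 30 = 397
translate([101, 445, 397]) cube([478, 450, 30]);
translate([101, 445, 0]) cube([39, 39, 397]);
translate([540, 445, 0]) cube([39, 39, 397]);
translate([101, 856, 0]) cube([39, 39, 397]);
translate([540, 856, 0]) cube([39, 39, 397]);
translate([101, 876, 427]) cube([478, 19, 376]);


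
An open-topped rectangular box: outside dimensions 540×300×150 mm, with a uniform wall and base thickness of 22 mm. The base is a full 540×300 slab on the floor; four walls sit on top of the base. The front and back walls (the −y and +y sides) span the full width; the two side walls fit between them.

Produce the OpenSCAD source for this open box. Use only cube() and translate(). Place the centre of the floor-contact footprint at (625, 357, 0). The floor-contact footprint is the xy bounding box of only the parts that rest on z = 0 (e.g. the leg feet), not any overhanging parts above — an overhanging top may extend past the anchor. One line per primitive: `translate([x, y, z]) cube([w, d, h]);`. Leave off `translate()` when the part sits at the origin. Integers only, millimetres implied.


translate([355, 207, 0]) cube([540, 300, 22]);
translate([355, 207, 22]) cube([540, 22, 128]);
translate([355, 485, 22]) cube([540, 22, 128]);
translate([355, 229, 22]) cube([22, 256, 128]);
translate([873, 229, 22]) cube([22, 256, 128]);


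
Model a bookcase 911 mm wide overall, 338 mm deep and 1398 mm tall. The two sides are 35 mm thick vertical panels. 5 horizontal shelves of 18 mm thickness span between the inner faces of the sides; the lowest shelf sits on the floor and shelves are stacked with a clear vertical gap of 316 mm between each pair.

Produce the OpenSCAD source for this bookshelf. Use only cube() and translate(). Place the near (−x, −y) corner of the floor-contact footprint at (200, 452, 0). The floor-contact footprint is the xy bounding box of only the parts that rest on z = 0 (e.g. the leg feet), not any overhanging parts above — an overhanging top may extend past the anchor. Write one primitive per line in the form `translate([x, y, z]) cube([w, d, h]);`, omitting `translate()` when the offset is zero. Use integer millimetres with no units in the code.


translate([200, 452, 0]) cube([35, 338, 1398]);
translate([1076, 452, 0]) cube([35, 338, 1398]);
translate([235, 452, 0]) cube([841, 338, 18]);
translate([235, 452, 334]) cube([841, 338, 18]);
translate([235, 452, 668]) cube([841, 338, 18]);
translate([235, 452, 1002]) cube([841, 338, 18]);
translate([235, 452, 1336]) cube([841, 338, 18]);


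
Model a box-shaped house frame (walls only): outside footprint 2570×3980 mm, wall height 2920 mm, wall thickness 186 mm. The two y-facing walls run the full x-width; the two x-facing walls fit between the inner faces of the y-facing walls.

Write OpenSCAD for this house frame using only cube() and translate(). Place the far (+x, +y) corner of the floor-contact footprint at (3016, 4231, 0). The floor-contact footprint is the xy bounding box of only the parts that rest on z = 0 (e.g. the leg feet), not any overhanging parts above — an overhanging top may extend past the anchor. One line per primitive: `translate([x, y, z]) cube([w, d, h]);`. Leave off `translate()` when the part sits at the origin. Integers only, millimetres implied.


translate([446, 251, 0]) cube([2570, 186, 2920]);
translate([446, 4045, 0]) cube([2570, 186, 2920]);
translate([446, 437, 0]) cube([186, 3608, 2920]);
translate([2830, 437, 0]) cube([186, 3608, 2920]);


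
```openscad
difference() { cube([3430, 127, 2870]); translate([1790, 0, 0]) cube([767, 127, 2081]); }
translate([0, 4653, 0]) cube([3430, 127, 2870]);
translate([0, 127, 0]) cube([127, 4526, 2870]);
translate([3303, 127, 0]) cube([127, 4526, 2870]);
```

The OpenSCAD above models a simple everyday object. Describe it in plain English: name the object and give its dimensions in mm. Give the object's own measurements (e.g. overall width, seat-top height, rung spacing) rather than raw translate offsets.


A single room: four walls, each 2870 mm tall and 127 mm thick, enclosing an outside footprint 3430×4780 mm (x × y), no floor or roof. The front and back walls (−y and +y sides) run the full x-width; the side walls fit between their inner faces. A door opening 767 mm wide and 2081 mm tall is cut through the front wall from the floor up, its −x edge 1790 mm from the wall's −x end.


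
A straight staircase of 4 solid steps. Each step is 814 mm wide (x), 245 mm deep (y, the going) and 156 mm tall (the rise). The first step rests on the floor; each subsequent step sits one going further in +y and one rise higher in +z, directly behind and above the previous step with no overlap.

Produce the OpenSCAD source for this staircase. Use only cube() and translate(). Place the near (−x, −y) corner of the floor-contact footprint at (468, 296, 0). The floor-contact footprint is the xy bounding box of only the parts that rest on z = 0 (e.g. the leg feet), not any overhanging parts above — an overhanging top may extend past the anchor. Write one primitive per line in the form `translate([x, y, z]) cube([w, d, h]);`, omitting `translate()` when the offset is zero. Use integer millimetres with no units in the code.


translate([468, 296, 0]) cube([814, 245, 156]);
translate([468, 541, 156]) cube([814, 245, 156]);
translate([468, 786, 312]) cube([814, 245, 156]);
translate([468, 1031, 468]) cube([814, 245, 156]);


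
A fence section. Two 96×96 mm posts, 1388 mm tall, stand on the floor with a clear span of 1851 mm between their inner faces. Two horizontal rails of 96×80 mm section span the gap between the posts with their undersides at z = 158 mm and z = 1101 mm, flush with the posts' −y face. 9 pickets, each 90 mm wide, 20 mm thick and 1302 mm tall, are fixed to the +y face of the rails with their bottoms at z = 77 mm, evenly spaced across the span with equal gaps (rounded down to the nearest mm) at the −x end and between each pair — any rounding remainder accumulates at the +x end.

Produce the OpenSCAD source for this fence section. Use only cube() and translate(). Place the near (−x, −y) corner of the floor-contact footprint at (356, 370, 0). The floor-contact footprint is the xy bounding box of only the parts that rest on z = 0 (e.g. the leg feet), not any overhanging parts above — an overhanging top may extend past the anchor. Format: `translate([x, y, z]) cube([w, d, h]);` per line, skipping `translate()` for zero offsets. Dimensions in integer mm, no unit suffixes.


translate([356, 370, 0]) cube([96, 96, 1388]);
translate([2303, 370, 0]) cube([96, 96, 1388]);
translate([452, 370, 158]) cube([1851, 96, 80]);
translate([452, 370, 1101]) cube([1851, 96, 80]);
translate([556, 466, 77]) cube([90, 20, 1302]);
translate([750, 466, 77]) cube([90, 20, 1302]);
translate([944, 466, 77]) cube([90, 20, 1302]);
translate([1138, 466, 77]) cube([90, 20, 1302]);
translate([1332, 466, 77]) cube([90, 20, 1302]);
translate([1526, 466, 77]) cube([90, 20, 1302]);
translate([1720, 466, 77]) cube([90, 20, 1302]);
translate([1914, 466, 77]) cube([90, 20, 1302]);
translate([2108, 466, 77]) cube([90, 20, 1302]);


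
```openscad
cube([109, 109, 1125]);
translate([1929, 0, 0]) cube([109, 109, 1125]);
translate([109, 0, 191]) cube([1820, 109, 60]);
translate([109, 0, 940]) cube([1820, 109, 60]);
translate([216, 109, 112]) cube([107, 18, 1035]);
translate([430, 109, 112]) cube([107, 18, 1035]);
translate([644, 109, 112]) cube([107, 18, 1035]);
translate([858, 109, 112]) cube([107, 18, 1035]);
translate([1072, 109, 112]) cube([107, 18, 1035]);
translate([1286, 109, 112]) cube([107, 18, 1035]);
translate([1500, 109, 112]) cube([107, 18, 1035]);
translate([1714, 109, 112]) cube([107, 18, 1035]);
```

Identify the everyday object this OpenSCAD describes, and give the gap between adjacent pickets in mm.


A fence section. The picket gap is 107 mm.

Two posts, two rails, 8 pickets — a fence section. Span 1820 mm holds 8 pickets of 107 mm with 9 equal gaps: ⌊(1820 − 8·107) / 9⌋ = 107 mm.


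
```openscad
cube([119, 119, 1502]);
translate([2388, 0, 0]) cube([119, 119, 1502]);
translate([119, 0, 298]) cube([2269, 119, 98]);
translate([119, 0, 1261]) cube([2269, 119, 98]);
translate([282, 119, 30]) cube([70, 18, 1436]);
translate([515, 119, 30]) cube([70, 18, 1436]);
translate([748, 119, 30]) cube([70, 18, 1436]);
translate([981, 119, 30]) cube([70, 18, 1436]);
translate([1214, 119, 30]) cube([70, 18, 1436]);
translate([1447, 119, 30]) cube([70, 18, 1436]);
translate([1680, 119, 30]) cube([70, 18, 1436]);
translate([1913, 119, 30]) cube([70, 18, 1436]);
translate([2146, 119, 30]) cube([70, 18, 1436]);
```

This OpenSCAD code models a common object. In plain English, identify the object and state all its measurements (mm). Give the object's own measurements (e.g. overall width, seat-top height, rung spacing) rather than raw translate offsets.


A fence section. Two 119×119 mm posts, 1502 mm tall, stand on the floor with a clear span of 2269 mm between their inner faces. Two horizontal rails of 119×98 mm section span the gap between the posts with their undersides at z = 298 mm and z = 1261 mm, flush with the posts' −y face. 9 pickets, each 70 mm wide, 18 mm thick and 1436 mm tall, are fixed to the +y face of the rails with their bottoms at z = 30 mm, spaced across the span with a 163 mm gap after the −x post and between neighbouring pickets, with 172 mm left before the +x post.


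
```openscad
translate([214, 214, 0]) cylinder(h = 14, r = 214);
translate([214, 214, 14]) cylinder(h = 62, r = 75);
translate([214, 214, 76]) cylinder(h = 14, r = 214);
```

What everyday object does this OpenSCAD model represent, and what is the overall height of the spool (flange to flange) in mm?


A spool. The overall height is 90 mm.

Three coaxial cylinders, large–small–large — a spool. Two 14 mm flanges and a 62 mm core give 14 + 62 + 14 = 90 mm.


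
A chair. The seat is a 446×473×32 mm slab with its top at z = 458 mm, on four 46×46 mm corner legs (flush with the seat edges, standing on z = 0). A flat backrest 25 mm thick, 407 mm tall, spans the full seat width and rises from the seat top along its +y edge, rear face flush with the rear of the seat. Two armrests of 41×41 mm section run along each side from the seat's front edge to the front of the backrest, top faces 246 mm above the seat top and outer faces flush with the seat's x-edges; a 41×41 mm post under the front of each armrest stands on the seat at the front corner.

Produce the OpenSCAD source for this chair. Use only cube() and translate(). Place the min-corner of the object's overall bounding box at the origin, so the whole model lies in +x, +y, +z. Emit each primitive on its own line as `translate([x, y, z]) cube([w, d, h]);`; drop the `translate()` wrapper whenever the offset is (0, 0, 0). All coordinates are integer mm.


translate([0, 0, 426]) cube([446, 473, 32]);
cube([46, 46, 426]);
translate([400, 0, 0]) cube([46, 46, 426]);
translate([0, 427, 0]) cube([46, 46, 426]);
translate([400, 427, 0]) cube([46, 46, 426]);
translate([0, 448, 458]) cube([446, 25, 407]);
translate([0, 0, 663]) cube([41, 448, 41]);
translate([405, 0, 663]) cube([41, 448, 41]);
translate([0, 0, 458]) cube([41, 41, 205]);
translate([405, 0, 458]) cube([41, 41, 205]);


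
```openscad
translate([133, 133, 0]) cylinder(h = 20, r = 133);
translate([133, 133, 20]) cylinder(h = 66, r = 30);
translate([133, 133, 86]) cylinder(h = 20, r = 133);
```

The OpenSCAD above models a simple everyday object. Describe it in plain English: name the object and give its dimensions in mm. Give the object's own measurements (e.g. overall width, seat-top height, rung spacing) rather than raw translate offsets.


A spool: two coaxial disc flanges of radius 133 mm and thickness 20 mm, joined by a core cylinder of radius 30 mm and height 66 mm. The lower flange rests on z = 0 and the three cylinders share a vertical axis.


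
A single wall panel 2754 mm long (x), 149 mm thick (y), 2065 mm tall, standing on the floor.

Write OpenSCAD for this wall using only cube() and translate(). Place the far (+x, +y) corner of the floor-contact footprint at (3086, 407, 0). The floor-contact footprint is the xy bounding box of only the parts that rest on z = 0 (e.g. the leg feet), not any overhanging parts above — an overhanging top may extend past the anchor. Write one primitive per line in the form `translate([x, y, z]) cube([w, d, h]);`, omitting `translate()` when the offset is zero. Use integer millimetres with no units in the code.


translate([332, 258, 0]) cube([2754, 149, 2065]);


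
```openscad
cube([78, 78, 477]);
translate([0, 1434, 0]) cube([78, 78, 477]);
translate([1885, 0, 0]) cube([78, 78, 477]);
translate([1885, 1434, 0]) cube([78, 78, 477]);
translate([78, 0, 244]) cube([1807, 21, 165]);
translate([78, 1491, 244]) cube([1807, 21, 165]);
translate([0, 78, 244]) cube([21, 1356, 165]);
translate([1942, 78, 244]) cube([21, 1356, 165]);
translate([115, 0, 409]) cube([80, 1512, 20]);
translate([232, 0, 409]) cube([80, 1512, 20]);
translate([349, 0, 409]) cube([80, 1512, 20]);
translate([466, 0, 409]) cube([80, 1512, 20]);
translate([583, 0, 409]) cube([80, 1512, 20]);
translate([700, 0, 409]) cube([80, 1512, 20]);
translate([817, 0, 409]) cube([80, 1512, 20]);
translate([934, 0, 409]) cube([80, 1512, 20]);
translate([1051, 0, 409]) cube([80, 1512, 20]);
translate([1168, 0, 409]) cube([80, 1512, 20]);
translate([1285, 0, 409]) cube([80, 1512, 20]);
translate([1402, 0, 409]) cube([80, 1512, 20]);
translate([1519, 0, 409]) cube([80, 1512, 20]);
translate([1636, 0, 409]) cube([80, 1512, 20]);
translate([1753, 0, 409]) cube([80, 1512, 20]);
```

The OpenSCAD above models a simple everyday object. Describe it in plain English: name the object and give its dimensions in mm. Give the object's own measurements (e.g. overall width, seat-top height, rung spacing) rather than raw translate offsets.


A bed frame 1963 mm long (x) by 1512 mm wide (y). Four 78×78 mm corner posts, 477 mm tall, at the corners of the footprint. Four rails of 21 mm thickness and 165 mm height run between adjacent posts with their undersides at z = 244 mm, their outer faces flush with the outside of the frame (the two x-running rails run between the posts' inner faces; the two y-running rails run between the posts' inner faces). 15 slats, each 80 mm wide (x) and 20 mm thick, lie across the top of the two x-running rails, running the full 1512 mm width of the frame in y; along x they sit between the end posts with a 37 mm gap after the −x posts and between neighbouring slats, leaving 52 mm before the +x posts.


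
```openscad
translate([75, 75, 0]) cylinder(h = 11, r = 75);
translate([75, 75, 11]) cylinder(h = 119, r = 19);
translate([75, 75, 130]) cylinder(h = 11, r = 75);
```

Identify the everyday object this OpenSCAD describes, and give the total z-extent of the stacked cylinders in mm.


A spool. The overall height is 141 mm.

Three coaxial cylinders, large–small–large — a spool. Two 11 mm flanges and a 119 mm core give 11 + 119 + 11 = 141 mm.


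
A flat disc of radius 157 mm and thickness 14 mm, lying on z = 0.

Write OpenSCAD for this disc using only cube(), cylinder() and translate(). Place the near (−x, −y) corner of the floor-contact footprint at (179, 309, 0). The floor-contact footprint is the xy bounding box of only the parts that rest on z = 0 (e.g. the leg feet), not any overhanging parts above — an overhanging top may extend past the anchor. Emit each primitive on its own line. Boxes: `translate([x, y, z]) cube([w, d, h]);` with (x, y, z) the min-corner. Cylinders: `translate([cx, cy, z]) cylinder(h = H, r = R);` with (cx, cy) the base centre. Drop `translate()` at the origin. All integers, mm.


translate([336, 466, 0]) cylinder(h = 14, r = 157);


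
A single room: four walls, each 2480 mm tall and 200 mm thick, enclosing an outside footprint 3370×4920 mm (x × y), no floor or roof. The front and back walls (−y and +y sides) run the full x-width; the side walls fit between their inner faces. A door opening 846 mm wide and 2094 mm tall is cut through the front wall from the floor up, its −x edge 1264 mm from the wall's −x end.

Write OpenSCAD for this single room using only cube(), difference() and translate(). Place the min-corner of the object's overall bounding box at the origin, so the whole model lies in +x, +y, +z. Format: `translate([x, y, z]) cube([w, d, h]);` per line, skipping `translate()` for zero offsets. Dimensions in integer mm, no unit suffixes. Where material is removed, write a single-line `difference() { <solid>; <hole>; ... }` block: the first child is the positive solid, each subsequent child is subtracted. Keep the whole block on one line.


difference() { cube([3370, 200, 2480]); translate([1264, 0, 0]) cube([846, 200, 2094]); }
translate([0, 4720, 0]) cube([3370, 200, 2480]);
translate([0, 200, 0]) cube([200, 4520, 2480]);
translate([3170, 200, 0]) cube([200, 4520, 2480]);


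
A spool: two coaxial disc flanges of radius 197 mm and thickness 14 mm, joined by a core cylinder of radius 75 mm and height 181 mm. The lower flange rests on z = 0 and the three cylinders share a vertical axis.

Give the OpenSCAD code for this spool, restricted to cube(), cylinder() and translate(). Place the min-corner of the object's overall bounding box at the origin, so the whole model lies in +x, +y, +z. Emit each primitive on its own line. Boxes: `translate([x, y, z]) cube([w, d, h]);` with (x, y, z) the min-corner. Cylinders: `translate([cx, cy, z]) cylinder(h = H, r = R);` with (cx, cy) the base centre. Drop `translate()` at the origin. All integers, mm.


translate([197, 197, 0]) cylinder(h = 14, r = 197);
translate([197, 197, 14]) cylinder(h = 181, r = 75);
translate([197, 197, 195]) cylinder(h = 14, r = 197);


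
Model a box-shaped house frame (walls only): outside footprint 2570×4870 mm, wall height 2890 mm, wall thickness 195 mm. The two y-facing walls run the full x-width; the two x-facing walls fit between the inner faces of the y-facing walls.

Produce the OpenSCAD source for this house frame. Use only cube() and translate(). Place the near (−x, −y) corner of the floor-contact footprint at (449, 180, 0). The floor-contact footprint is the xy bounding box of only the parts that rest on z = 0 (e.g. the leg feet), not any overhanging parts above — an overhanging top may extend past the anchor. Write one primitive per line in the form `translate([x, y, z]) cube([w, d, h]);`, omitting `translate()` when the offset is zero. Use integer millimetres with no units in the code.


translate([449, 180, 0]) cube([2570, 195, 2890]);
translate([449, 4855, 0]) cube([2570, 195, 2890]);
translate([449, 375, 0]) cube([195, 4480, 2890]);
translate([2824, 375, 0]) cube([195, 4480, 2890]);
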